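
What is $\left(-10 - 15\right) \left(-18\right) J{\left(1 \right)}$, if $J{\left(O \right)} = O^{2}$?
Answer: $450$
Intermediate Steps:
$\left(-10 - 15\right) \left(-18\right) J{\left(1 \right)} = \left(-10 - 15\right) \left(-18\right) 1^{2} = \left(-10 - 15\right) \left(-18\right) 1 = \left(-25\right) \left(-18\right) 1 = 450 \cdot 1 = 450$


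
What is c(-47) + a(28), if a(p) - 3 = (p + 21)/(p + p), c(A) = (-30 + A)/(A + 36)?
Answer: 87/8 ≈ 10.875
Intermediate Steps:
c(A) = (-30 + A)/(36 + A)
a(p) = 3 + (21 + p)/(2*p) (a(p) = 3 + (p + 21)/(p + p) = 3 + (21 + p)/((2*p)) = 3 + (21 + p)*(1/(2*p)) = 3 + (21 + p)/(2*p))
c(-47) + a(28) = (-30 - 47)/(36 - 47) + (7/2)*(3 + 28)/28 = -77/(-11) + (7/2)*(1/28)*31 = -1/11*(-77) + 31/8 = 7 + 31/8 = 87/8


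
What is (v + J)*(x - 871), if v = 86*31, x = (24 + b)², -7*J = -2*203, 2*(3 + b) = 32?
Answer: 1356552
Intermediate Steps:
b = 13 (b = -3 + (½)*32 = -3 + 16 = 13)
J = 58 (J = -(-2)*203/7 = -⅐*(-406) = 58)
x = 1369 (x = (24 + 13)² = 37² = 1369)
v = 2666
(v + J)*(x - 871) = (2666 + 58)*(1369 - 871) = 2724*498 = 1356552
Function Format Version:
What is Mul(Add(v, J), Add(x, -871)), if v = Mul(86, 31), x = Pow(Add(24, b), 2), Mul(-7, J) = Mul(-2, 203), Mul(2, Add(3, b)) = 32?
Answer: 1356552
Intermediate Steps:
b = 13 (b = Add(-3, Mul(Rational(1, 2), 32)) = Add(-3, 16) = 13)
J = 58 (J = Mul(Rational(-1, 7), Mul(-2, 203)) = Mul(Rational(-1, 7), -406) = 58)
x = 1369 (x = Pow(Add(24, 13), 2) = Pow(37, 2) = 1369)
v = 2666
Mul(Add(v, J), Add(x, -871)) = Mul(Add(2666, 58), Add(1369, -871)) = Mul(2724, 498) = 1356552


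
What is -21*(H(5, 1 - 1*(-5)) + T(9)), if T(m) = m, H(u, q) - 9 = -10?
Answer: -168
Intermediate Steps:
H(u, q) = -1 (H(u, q) = 9 - 10 = -1)
-21*(H(5, 1 - 1*(-5)) + T(9)) = -21*(-1 + 9) = -21*8 = -168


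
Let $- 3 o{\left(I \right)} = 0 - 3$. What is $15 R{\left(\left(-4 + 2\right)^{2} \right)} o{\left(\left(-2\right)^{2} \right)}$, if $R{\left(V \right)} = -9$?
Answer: $-135$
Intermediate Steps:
$o{\left(I \right)} = 1$ ($o{\left(I \right)} = - \frac{0 - 3}{3} = \left(- \frac{1}{3}\right) \left(-3\right) = 1$)
$15 R{\left(\left(-4 + 2\right)^{2} \right)} o{\left(\left(-2\right)^{2} \right)} = 15 \left(-9\right) 1 = \left(-135\right) 1 = -135$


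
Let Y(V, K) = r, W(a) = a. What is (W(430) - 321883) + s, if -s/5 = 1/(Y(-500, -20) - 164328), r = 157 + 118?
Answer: -52735329004/164053 ≈ -3.2145e+5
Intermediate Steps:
r = 275
Y(V, K) = 275
s = 5/164053 (s = -5/(275 - 164328) = -5/(-164053) = -5*(-1/164053) = 5/164053 ≈ 3.0478e-5)
(W(430) - 321883) + s = (430 - 321883) + 5/164053 = -321453 + 5/164053 = -52735329004/164053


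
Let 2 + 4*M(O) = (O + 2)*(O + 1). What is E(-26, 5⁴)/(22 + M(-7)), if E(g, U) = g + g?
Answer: -52/29 ≈ -1.7931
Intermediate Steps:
M(O) = -½ + (1 + O)*(2 + O)/4 (M(O) = -½ + ((O + 2)*(O + 1))/4 = -½ + ((2 + O)*(1 + O))/4 = -½ + ((1 + O)*(2 + O))/4 = -½ + (1 + O)*(2 + O)/4)
E(g, U) = 2*g
E(-26, 5⁴)/(22 + M(-7)) = (2*(-26))/(22 + (¼)*(-7)*(3 - 7)) = -52/(22 + (¼)*(-7)*(-4)) = -52/(22 + 7) = -52/29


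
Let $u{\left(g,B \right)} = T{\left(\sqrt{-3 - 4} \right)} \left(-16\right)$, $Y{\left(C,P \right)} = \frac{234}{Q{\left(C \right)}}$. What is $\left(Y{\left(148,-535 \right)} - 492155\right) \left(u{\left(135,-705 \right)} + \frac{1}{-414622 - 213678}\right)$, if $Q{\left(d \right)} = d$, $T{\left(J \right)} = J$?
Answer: $\frac{36419353}{46494200} + \frac{291354824 i \sqrt{7}}{37} \approx 0.78331 + 2.0834 \cdot 10^{7} i$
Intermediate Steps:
$Y{\left(C,P \right)} = \frac{234}{C}$
$u{\left(g,B \right)} = - 16 i \sqrt{7}$ ($u{\left(g,B \right)} = \sqrt{-3 - 4} \left(-16\right) = \sqrt{-7} \left(-16\right) = i \sqrt{7} \left(-16\right) = - 16 i \sqrt{7}$)
$\left(Y{\left(148,-535 \right)} - 492155\right) \left(u{\left(135,-705 \right)} + \frac{1}{-414622 - 213678}\right) = \left(\frac{234}{148} - 492155\right) \left(- 16 i \sqrt{7} + \frac{1}{-414622 - 213678}\right) = \left(234 \cdot \frac{1}{148} - 492155\right) \left(- 16 i \sqrt{7} + \frac{1}{-628300}\right) = \left(\frac{117}{74} - 492155\right) \left(- 16 i \sqrt{7} - \frac{1}{628300}\right) = - \frac{36419353 \left(- \frac{1}{628300} - 16 i \sqrt{7}\right)}{74} = \frac{36419353}{46494200} + \frac{291354824 i \sqrt{7}}{37}$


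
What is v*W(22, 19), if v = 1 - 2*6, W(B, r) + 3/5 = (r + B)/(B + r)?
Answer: -22/5 ≈ -4.4000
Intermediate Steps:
W(B, r) = 2/5 (W(B, r) = -3/5 + (r + B)/(B + r) = -3/5 + (B + r)/(B + r) = -3/5 + 1 = 2/5)
v = -11 (v = 1 - 12 = -11)
v*W(22, 19) = -11*2/5 = -22/5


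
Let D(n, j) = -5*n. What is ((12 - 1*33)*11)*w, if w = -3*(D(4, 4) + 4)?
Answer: -11088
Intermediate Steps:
w = 48 (w = -3*(-5*4 + 4) = -3*(-20 + 4) = -3*(-16) = 48)
((12 - 1*33)*11)*w = ((12 - 1*33)*11)*48 = ((12 - 33)*11)*48 = -21*11*48 = -231*48 = -11088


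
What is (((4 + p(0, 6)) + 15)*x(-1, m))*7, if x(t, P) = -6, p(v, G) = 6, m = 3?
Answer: -1050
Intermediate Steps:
(((4 + p(0, 6)) + 15)*x(-1, m))*7 = (((4 + 6) + 15)*(-6))*7 = ((10 + 15)*(-6))*7 = (25*(-6))*7 = -150*7 = -1050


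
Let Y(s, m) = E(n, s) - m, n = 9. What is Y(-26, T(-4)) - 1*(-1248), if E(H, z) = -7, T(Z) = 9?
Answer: 1232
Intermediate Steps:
Y(s, m) = -7 - m
Y(-26, T(-4)) - 1*(-1248) = (-7 - 1*9) - 1*(-1248) = (-7 - 9) + 1248 = -16 + 1248 = 1232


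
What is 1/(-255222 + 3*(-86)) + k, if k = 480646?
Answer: 122795440079/255480 ≈ 4.8065e+5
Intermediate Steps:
1/(-255222 + 3*(-86)) + k = 1/(-255222 + 3*(-86)) + 480646 = 1/(-255222 - 258) + 480646 = 1/(-255480) + 480646 = -1/255480 + 480646 = 122795440079/255480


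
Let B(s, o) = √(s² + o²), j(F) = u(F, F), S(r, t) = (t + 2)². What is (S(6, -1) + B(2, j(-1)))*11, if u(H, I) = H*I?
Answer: 11 + 11*√5 ≈ 35.597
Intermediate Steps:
S(r, t) = (2 + t)²
j(F) = F² (j(F) = F*F = F²)
B(s, o) = √(o² + s²)
(S(6, -1) + B(2, j(-1)))*11 = ((2 - 1)² + √(((-1)²)² + 2²))*11 = (1² + √(1² + 4))*11 = (1 + √(1 + 4))*11 = (1 + √5)*11 = 11 + 11*√5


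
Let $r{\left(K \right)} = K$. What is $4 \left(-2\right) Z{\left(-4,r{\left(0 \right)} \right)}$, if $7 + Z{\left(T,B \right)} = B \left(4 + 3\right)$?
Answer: $56$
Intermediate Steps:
$Z{\left(T,B \right)} = -7 + 7 B$ ($Z{\left(T,B \right)} = -7 + B \left(4 + 3\right) = -7 + B 7 = -7 + 7 B$)
$4 \left(-2\right) Z{\left(-4,r{\left(0 \right)} \right)} = 4 \left(-2\right) \left(-7 + 7 \cdot 0\right) = - 8 \left(-7 + 0\right) = \left(-8\right) \left(-7\right) = 56$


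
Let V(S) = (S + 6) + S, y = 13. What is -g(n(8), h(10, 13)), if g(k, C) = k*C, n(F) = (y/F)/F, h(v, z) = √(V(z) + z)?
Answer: -39*√5/64 ≈ -1.3626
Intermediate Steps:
V(S) = 6 + 2*S (V(S) = (6 + S) + S = 6 + 2*S)
h(v, z) = √(6 + 3*z) (h(v, z) = √((6 + 2*z) + z) = √(6 + 3*z))
n(F) = 13/F² (n(F) = (13/F)/F = 13/F²)
g(k, C) = C*k
-g(n(8), h(10, 13)) = -√(6 + 3*13)*13/8² = -√(6 + 39)*13*(1/64) = -√45*13/64 = -3*√5*13/64 = -39*√5/64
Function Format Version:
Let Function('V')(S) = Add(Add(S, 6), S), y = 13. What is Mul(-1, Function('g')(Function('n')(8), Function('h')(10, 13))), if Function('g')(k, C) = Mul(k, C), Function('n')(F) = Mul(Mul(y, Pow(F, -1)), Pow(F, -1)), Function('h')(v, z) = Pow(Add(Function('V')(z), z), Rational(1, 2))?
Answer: Mul(Rational(-39, 64), Pow(5, Rational(1, 2))) ≈ -1.3626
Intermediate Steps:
Function('V')(S) = Add(6, Mul(2, S)) (Function('V')(S) = Add(Add(6, S), S) = Add(6, Mul(2, S)))
Function('h')(v, z) = Pow(Add(6, Mul(3, z)), Rational(1, 2)) (Function('h')(v, z) = Pow(Add(Add(6, Mul(2, z)), z), Rational(1, 2)) = Pow(Add(6, Mul(3, z)), Rational(1, 2)))
Function('n')(F) = Mul(13, Pow(F, -2)) (Function('n')(F) = Mul(Mul(13, Pow(F, -1)), Pow(F, -1)) = Mul(13, Pow(F, -2)))
Function('g')(k, C) = Mul(C, k)
Mul(-1, Function('g')(Function('n')(8), Function('h')(10, 13))) = Mul(-1, Mul(Pow(Add(6, Mul(3, 13)), Rational(1, 2)), Mul(13, Pow(8, -2)))) = Mul(-1, Mul(Pow(Add(6, 39), Rational(1, 2)), Mul(13, Rational(1, 64)))) = Mul(-1, Mul(Pow(45, Rational(1, 2)), Rational(13, 64))) = Mul(-1, Mul(Mul(3, Pow(5, Rational(1, 2))), Rational(13, 64))) = Mul(-1, Mul(Rational(39, 64), Pow(5, Rational(1, 2)))) = Mul(Rational(-39, 64), Pow(5, Rational(1, 2)))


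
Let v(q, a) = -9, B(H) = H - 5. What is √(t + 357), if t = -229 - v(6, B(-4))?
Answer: √137 ≈ 11.705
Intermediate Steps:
B(H) = -5 + H
t = -220 (t = -229 - 1*(-9) = -229 + 9 = -220)
√(t + 357) = √(-220 + 357) = √137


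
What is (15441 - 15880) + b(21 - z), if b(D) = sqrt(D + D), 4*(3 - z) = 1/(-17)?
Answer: -439 + sqrt(41582)/34 ≈ -433.00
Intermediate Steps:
z = 205/68 (z = 3 - 1/4/(-17) = 3 - 1/4*(-1/17) = 3 + 1/68 = 205/68 ≈ 3.0147)
b(D) = sqrt(2)*sqrt(D) (b(D) = sqrt(2*D) = sqrt(2)*sqrt(D))
(15441 - 15880) + b(21 - z) = (15441 - 15880) + sqrt(2)*sqrt(21 - 1*205/68) = -439 + sqrt(2)*sqrt(21 - 205/68) = -439 + sqrt(2)*sqrt(1223/68) = -439 + sqrt(2)*(sqrt(20791)/34) = -439 + sqrt(41582)/34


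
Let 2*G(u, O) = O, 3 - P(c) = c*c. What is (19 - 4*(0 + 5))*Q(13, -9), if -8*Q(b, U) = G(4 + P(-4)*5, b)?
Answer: 13/16 ≈ 0.81250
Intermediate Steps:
P(c) = 3 - c² (P(c) = 3 - c*c = 3 - c²)
G(u, O) = O/2
Q(b, U) = -b/16
(19 - 4*(0 + 5))*Q(13, -9) = (19 - 4*(0 + 5))*(-1/16*13) = (19 - 4*5)*(-13/16) = (19 - 1*20)*(-13/16) = (19 - 20)*(-13/16) = -1*(-13/16) = 13/16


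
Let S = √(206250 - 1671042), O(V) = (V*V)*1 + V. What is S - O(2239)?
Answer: -5015360 + 2*I*√366198 ≈ -5.0154e+6 + 1210.3*I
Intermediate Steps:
O(V) = V + V² (O(V) = V²*1 + V = V² + V = V + V²)
S = 2*I*√366198 (S = √(-1464792) = 2*I*√366198 ≈ 1210.3*I)
S - O(2239) = 2*I*√366198 - 2239*(1 + 2239) = 2*I*√366198 - 2239*2240 = 2*I*√366198 - 1*5015360 = 2*I*√366198 - 5015360 = -5015360 + 2*I*√366198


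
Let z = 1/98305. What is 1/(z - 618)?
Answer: -98305/60752489 ≈ -0.0016181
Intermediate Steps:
z = 1/98305 ≈ 1.0172e-5
1/(z - 618) = 1/(1/98305 - 618) = 1/(-60752489/98305) = -98305/60752489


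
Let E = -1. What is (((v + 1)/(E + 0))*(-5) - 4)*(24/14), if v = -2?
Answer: -108/7 ≈ -15.429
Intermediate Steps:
(((v + 1)/(E + 0))*(-5) - 4)*(24/14) = (((-2 + 1)/(-1 + 0))*(-5) - 4)*(24/14) = (-1/(-1)*(-5) - 4)*(24*(1/14)) = (-1*(-1)*(-5) - 4)*(12/7) = (1*(-5) - 4)*(12/7) = (-5 - 4)*(12/7) = -9*12/7 = -108/7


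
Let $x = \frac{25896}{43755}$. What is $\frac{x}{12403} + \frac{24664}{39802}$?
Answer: $\frac{2231002900092}{3600046222255} \approx 0.61971$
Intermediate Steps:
$x = \frac{8632}{14585}$ ($x = 25896 \cdot \frac{1}{43755} = \frac{8632}{14585} \approx 0.59184$)
$\frac{x}{12403} + \frac{24664}{39802} = \frac{8632}{14585 \cdot 12403} + \frac{24664}{39802} = \frac{8632}{14585} \cdot \frac{1}{12403} + 24664 \cdot \frac{1}{39802} = \frac{8632}{180897755} + \frac{12332}{19901} = \frac{2231002900092}{3600046222255}$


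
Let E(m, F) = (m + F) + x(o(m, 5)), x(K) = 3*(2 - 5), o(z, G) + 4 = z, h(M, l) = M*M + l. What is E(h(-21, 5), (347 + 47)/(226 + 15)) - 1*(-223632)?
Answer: 54001023/241 ≈ 2.2407e+5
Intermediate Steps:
h(M, l) = l + M² (h(M, l) = M² + l = l + M²)
o(z, G) = -4 + z
x(K) = -9 (x(K) = 3*(-3) = -9)
E(m, F) = -9 + F + m (E(m, F) = (m + F) - 9 = (F + m) - 9 = -9 + F + m)
E(h(-21, 5), (347 + 47)/(226 + 15)) - 1*(-223632) = (-9 + (347 + 47)/(226 + 15) + (5 + (-21)²)) - 1*(-223632) = (-9 + 394/241 + (5 + 441)) + 223632 = (-9 + 394*(1/241) + 446) + 223632 = (-9 + 394/241 + 446) + 223632 = 105711/241 + 223632 = 54001023/241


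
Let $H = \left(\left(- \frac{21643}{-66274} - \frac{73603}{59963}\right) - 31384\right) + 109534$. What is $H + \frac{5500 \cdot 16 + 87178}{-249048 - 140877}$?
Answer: $\frac{121095804356334044039}{1549557217090350} \approx 78149.0$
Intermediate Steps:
$H = \frac{310563571229287}{3973987862}$ ($H = \left(\left(\left(-21643\right) \left(- \frac{1}{66274}\right) - \frac{73603}{59963}\right) - 31384\right) + 109534 = \left(\left(\frac{21643}{66274} - \frac{73603}{59963}\right) - 31384\right) + 109534 = \left(- \frac{3580186013}{3973987862} - 31384\right) + 109534 = - \frac{124723215247021}{3973987862} + 109534 = \frac{310563571229287}{3973987862} \approx 78149.0$)
$H + \frac{5500 \cdot 16 + 87178}{-249048 - 140877} = \frac{310563571229287}{3973987862} + \frac{5500 \cdot 16 + 87178}{-249048 - 140877} = \frac{310563571229287}{3973987862} + \frac{88000 + 87178}{-389925} = \frac{310563571229287}{3973987862} + 175178 \left(- \frac{1}{389925}\right) = \frac{310563571229287}{3973987862} - \frac{175178}{389925} = \frac{121095804356334044039}{1549557217090350}$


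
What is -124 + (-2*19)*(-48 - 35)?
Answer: 3030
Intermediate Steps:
-124 + (-2*19)*(-48 - 35) = -124 - 38*(-83) = -124 + 3154 = 3030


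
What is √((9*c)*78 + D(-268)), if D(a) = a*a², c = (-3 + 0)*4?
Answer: 2*I*√4814314 ≈ 4388.3*I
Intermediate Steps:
c = -12 (c = -3*4 = -12)
D(a) = a³
√((9*c)*78 + D(-268)) = √((9*(-12))*78 + (-268)³) = √(-108*78 - 19248832) = √(-8424 - 19248832) = √(-19257256) = 2*I*√4814314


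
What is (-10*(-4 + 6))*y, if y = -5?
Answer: 100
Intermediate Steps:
(-10*(-4 + 6))*y = -10*(-4 + 6)*(-5) = -10*2*(-5) = -20*(-5) = 100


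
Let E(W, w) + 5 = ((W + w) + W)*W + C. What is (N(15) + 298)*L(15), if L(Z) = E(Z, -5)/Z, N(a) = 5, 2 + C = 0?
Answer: 37168/5 ≈ 7433.6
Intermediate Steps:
C = -2 (C = -2 + 0 = -2)
E(W, w) = -7 + W*(w + 2*W) (E(W, w) = -5 + (((W + w) + W)*W - 2) = -5 + ((w + 2*W)*W - 2) = -5 + (W*(w + 2*W) - 2) = -5 + (-2 + W*(w + 2*W)) = -7 + W*(w + 2*W))
L(Z) = (-7 - 5*Z + 2*Z²)/Z (L(Z) = (-7 + 2*Z² + Z*(-5))/Z = (-7 + 2*Z² - 5*Z)/Z = (-7 - 5*Z + 2*Z²)/Z)
(N(15) + 298)*L(15) = (5 + 298)*(-5 - 7/15 + 2*15) = 303*(-5 - 7*1/15 + 30) = 303*(-5 - 7/15 + 30) = 303*(368/15) = 37168/5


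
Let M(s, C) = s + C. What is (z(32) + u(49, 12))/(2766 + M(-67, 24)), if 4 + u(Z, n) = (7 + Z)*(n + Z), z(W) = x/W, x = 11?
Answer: 109195/87136 ≈ 1.2532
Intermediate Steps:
z(W) = 11/W
M(s, C) = C + s
u(Z, n) = -4 + (7 + Z)*(Z + n) (u(Z, n) = -4 + (7 + Z)*(n + Z) = -4 + (7 + Z)*(Z + n))
(z(32) + u(49, 12))/(2766 + M(-67, 24)) = (11/32 + (-4 + 49² + 7*49 + 7*12 + 49*12))/(2766 + (24 - 67)) = (11*(1/32) + (-4 + 2401 + 343 + 84 + 588))/(2766 - 43) = (11/32 + 3412)/2723 = (109195/32)*(1/2723) = 109195/87136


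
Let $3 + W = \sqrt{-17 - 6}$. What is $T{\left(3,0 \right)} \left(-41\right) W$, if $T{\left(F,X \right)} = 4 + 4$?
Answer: $984 - 328 i \sqrt{23} \approx 984.0 - 1573.0 i$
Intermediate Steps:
$T{\left(F,X \right)} = 8$
$W = -3 + i \sqrt{23}$ ($W = -3 + \sqrt{-17 - 6} = -3 + \sqrt{-23} = -3 + i \sqrt{23} \approx -3.0 + 4.7958 i$)
$T{\left(3,0 \right)} \left(-41\right) W = 8 \left(-41\right) \left(-3 + i \sqrt{23}\right) = - 328 \left(-3 + i \sqrt{23}\right) = 984 - 328 i \sqrt{23}$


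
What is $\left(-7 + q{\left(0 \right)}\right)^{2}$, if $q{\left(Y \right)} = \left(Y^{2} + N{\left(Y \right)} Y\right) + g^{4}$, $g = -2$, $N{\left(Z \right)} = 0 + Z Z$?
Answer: $81$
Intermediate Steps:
$N{\left(Z \right)} = Z^{2}$ ($N{\left(Z \right)} = 0 + Z^{2} = Z^{2}$)
$q{\left(Y \right)} = 16 + Y^{2} + Y^{3}$ ($q{\left(Y \right)} = \left(Y^{2} + Y^{2} Y\right) + \left(-2\right)^{4} = \left(Y^{2} + Y^{3}\right) + 16 = 16 + Y^{2} + Y^{3}$)
$\left(-7 + q{\left(0 \right)}\right)^{2} = \left(-7 + \left(16 + 0^{2} + 0^{3}\right)\right)^{2} = \left(-7 + \left(16 + 0 + 0\right)\right)^{2} = \left(-7 + 16\right)^{2} = 9^{2} = 81$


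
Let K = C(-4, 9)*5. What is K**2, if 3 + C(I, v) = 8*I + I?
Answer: 38025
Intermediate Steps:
C(I, v) = -3 + 9*I (C(I, v) = -3 + (8*I + I) = -3 + 9*I)
K = -195 (K = (-3 + 9*(-4))*5 = (-3 - 36)*5 = -39*5 = -195)
K**2 = (-195)**2 = 38025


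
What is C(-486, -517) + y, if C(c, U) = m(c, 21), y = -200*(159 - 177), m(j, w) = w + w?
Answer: 3642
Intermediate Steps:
m(j, w) = 2*w
y = 3600 (y = -200*(-18) = 3600)
C(c, U) = 42 (C(c, U) = 2*21 = 42)
C(-486, -517) + y = 42 + 3600 = 3642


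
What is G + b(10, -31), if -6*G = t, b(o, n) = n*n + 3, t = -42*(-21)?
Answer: 817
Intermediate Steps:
t = 882
b(o, n) = 3 + n² (b(o, n) = n² + 3 = 3 + n²)
G = -147 (G = -⅙*882 = -147)
G + b(10, -31) = -147 + (3 + (-31)²) = -147 + (3 + 961) = -147 + 964 = 817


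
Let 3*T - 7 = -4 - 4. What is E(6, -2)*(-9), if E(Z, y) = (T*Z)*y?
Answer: -36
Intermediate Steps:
T = -⅓ (T = 7/3 + (-4 - 4)/3 = 7/3 + (⅓)*(-8) = 7/3 - 8/3 = -⅓ ≈ -0.33333)
E(Z, y) = -Z*y/3 (E(Z, y) = (-Z/3)*y = -Z*y/3)
E(6, -2)*(-9) = -⅓*6*(-2)*(-9) = 4*(-9) = -36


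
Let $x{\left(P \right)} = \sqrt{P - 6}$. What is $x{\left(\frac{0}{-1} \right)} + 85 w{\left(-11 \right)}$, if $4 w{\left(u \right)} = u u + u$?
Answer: $\frac{4675}{2} + i \sqrt{6} \approx 2337.5 + 2.4495 i$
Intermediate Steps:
$x{\left(P \right)} = \sqrt{-6 + P}$
$w{\left(u \right)} = \frac{u}{4} + \frac{u^{2}}{4}$ ($w{\left(u \right)} = \frac{u u + u}{4} = \frac{u^{2} + u}{4} = \frac{u + u^{2}}{4} = \frac{u}{4} + \frac{u^{2}}{4}$)
$x{\left(\frac{0}{-1} \right)} + 85 w{\left(-11 \right)} = \sqrt{-6 + \frac{0}{-1}} + 85 \cdot \frac{1}{4} \left(-11\right) \left(1 - 11\right) = \sqrt{-6 + 0 \left(-1\right)} + 85 \cdot \frac{1}{4} \left(-11\right) \left(-10\right) = \sqrt{-6 + 0} + 85 \cdot \frac{55}{2} = \sqrt{-6} + \frac{4675}{2} = i \sqrt{6} + \frac{4675}{2} = \frac{4675}{2} + i \sqrt{6}$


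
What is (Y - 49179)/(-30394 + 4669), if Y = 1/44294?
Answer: 87133385/45578526 ≈ 1.9117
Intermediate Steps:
Y = 1/44294 ≈ 2.2576e-5
(Y - 49179)/(-30394 + 4669) = (1/44294 - 49179)/(-30394 + 4669) = -2178334625/44294/(-25725) = -2178334625/44294*(-1/25725) = 87133385/45578526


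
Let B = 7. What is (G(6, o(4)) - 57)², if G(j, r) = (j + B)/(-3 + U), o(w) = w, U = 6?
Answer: 24964/9 ≈ 2773.8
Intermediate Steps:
G(j, r) = 7/3 + j/3 (G(j, r) = (j + 7)/(-3 + 6) = (7 + j)/3 = (7 + j)*(⅓) = 7/3 + j/3)
(G(6, o(4)) - 57)² = ((7/3 + (⅓)*6) - 57)² = ((7/3 + 2) - 57)² = (13/3 - 57)² = (-158/3)² = 24964/9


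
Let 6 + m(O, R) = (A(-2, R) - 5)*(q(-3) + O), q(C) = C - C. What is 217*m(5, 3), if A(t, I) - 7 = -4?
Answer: -3472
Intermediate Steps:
A(t, I) = 3 (A(t, I) = 7 - 4 = 3)
q(C) = 0
m(O, R) = -6 - 2*O (m(O, R) = -6 + (3 - 5)*(0 + O) = -6 - 2*O)
217*m(5, 3) = 217*(-6 - 2*5) = 217*(-6 - 10) = 217*(-16) = -3472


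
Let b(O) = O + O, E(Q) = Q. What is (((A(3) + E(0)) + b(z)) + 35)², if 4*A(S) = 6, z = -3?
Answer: 3721/4 ≈ 930.25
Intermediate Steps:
b(O) = 2*O
A(S) = 3/2 (A(S) = (¼)*6 = 3/2)
(((A(3) + E(0)) + b(z)) + 35)² = (((3/2 + 0) + 2*(-3)) + 35)² = ((3/2 - 6) + 35)² = (-9/2 + 35)² = (61/2)² = 3721/4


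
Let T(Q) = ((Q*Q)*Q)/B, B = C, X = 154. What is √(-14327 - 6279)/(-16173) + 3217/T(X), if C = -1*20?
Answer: -16085/913066 - I*√20606/16173 ≈ -0.017616 - 0.0088758*I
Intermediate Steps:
C = -20
B = -20
T(Q) = -Q³/20 (T(Q) = ((Q*Q)*Q)/(-20) = (Q²*Q)*(-1/20) = Q³*(-1/20) = -Q³/20)
√(-14327 - 6279)/(-16173) + 3217/T(X) = √(-14327 - 6279)/(-16173) + 3217/((-1/20*154³)) = √(-20606)*(-1/16173) + 3217/((-1/20*3652264)) = (I*√20606)*(-1/16173) + 3217/(-913066/5) = -I*√20606/16173 + 3217*(-5/913066) = -I*√20606/16173 - 16085/913066 = -16085/913066 - I*√20606/16173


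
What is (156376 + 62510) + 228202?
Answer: 447088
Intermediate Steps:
(156376 + 62510) + 228202 = 218886 + 228202 = 447088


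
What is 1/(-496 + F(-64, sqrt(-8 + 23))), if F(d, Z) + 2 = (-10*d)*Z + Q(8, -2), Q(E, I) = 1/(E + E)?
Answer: 127472/1509390911 + 163840*sqrt(15)/1509390911 ≈ 0.00050485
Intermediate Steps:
Q(E, I) = 1/(2*E)
F(d, Z) = -31/16 - 10*Z*d (F(d, Z) = -2 + ((-10*d)*Z + (1/2)/8) = -2 + (-10*Z*d + (1/2)*(1/8)) = -2 + (-10*Z*d + 1/16) = -2 + (1/16 - 10*Z*d) = -31/16 - 10*Z*d)
1/(-496 + F(-64, sqrt(-8 + 23))) = 1/(-496 + (-31/16 - 10*sqrt(-8 + 23)*(-64))) = 1/(-496 + (-31/16 - 10*sqrt(15)*(-64))) = 1/(-496 + (-31/16 + 640*sqrt(15))) = 1/(-7967/16 + 640*sqrt(15))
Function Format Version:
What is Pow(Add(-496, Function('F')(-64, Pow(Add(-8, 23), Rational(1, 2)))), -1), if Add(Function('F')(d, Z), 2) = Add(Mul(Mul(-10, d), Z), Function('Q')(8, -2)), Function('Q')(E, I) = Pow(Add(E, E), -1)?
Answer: Add(Rational(127472, 1509390911), Mul(Rational(163840, 1509390911), Pow(15, Rational(1, 2)))) ≈ 0.00050485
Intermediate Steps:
Function('Q')(E, I) = Mul(Rational(1, 2), Pow(E, -1)) (Function('Q')(E, I) = Pow(Mul(2, E), -1) = Mul(Rational(1, 2), Pow(E, -1)))
Function('F')(d, Z) = Add(Rational(-31, 16), Mul(-10, Z, d)) (Function('F')(d, Z) = Add(-2, Add(Mul(Mul(-10, d), Z), Mul(Rational(1, 2), Pow(8, -1)))) = Add(-2, Add(Mul(-10, Z, d), Mul(Rational(1, 2), Rational(1, 8)))) = Add(-2, Add(Mul(-10, Z, d), Rational(1, 16))) = Add(-2, Add(Rational(1, 16), Mul(-10, Z, d))) = Add(Rational(-31, 16), Mul(-10, Z, d)))
Pow(Add(-496, Function('F')(-64, Pow(Add(-8, 23), Rational(1, 2)))), -1) = Pow(Add(-496, Add(Rational(-31, 16), Mul(-10, Pow(Add(-8, 23), Rational(1, 2)), -64))), -1) = Pow(Add(-496, Add(Rational(-31, 16), Mul(-10, Pow(15, Rational(1, 2)), -64))), -1) = Pow(Add(-496, Add(Rational(-31, 16), Mul(640, Pow(15, Rational(1, 2))))), -1) = Pow(Add(Rational(-7967, 16), Mul(640, Pow(15, Rational(1, 2)))), -1)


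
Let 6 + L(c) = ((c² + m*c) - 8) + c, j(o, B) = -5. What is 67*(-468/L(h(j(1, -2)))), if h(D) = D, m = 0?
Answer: -5226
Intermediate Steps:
L(c) = -14 + c + c² (L(c) = -6 + (((c² + 0*c) - 8) + c) = -6 + (((c² + 0) - 8) + c) = -6 + ((c² - 8) + c) = -6 + ((-8 + c²) + c) = -6 + (-8 + c + c²) = -14 + c + c²)
67*(-468/L(h(j(1, -2)))) = 67*(-468/(-14 - 5 + (-5)²)) = 67*(-468/(-14 - 5 + 25)) = 67*(-468/6) = 67*(-468*⅙) = 67*(-78) = -5226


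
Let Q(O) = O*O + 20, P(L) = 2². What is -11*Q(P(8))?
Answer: -396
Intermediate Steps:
P(L) = 4
Q(O) = 20 + O² (Q(O) = O² + 20 = 20 + O²)
-11*Q(P(8)) = -11*(20 + 4²) = -11*(20 + 16) = -11*36 = -396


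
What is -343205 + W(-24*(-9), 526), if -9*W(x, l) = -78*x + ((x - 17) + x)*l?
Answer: -3290287/9 ≈ -3.6559e+5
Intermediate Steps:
W(x, l) = 26*x/3 - l*(-17 + 2*x)/9 (W(x, l) = -(-78*x + ((x - 17) + x)*l)/9 = -(-78*x + ((-17 + x) + x)*l)/9 = -(-78*x + (-17 + 2*x)*l)/9 = -(-78*x + l*(-17 + 2*x))/9 = 26*x/3 - l*(-17 + 2*x)/9)
-343205 + W(-24*(-9), 526) = -343205 + ((17/9)*526 + 26*(-24*(-9))/3 - 2/9*526*(-24*(-9))) = -343205 + (8942/9 + (26/3)*216 - 2/9*526*216) = -343205 + (8942/9 + 1872 - 25248) = -343205 - 201442/9 = -3290287/9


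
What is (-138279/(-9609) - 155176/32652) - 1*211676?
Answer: -5534247535187/26146089 ≈ -2.1167e+5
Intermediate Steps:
(-138279/(-9609) - 155176/32652) - 1*211676 = (-138279*(-1/9609) - 155176*1/32652) - 211676 = (46093/3203 - 38794/8163) - 211676 = 251999977/26146089 - 211676 = -5534247535187/26146089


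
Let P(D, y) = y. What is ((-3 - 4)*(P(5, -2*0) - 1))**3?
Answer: 343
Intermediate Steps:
((-3 - 4)*(P(5, -2*0) - 1))**3 = ((-3 - 4)*(-2*0 - 1))**3 = (-7*(0 - 1))**3 = (-7*(-1))**3 = 7**3 = 343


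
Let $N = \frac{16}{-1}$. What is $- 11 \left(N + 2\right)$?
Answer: $154$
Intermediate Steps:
$N = -16$ ($N = 16 \left(-1\right) = -16$)
$- 11 \left(N + 2\right) = - 11 \left(-16 + 2\right) = \left(-11\right) \left(-14\right) = 154$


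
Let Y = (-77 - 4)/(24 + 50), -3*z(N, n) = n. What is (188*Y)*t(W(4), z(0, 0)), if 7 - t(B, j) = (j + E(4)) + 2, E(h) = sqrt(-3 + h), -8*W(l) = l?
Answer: -30456/37 ≈ -823.13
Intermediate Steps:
z(N, n) = -n/3
W(l) = -l/8
t(B, j) = 4 - j (t(B, j) = 7 - ((j + sqrt(-3 + 4)) + 2) = 7 - ((j + sqrt(1)) + 2) = 7 - ((j + 1) + 2) = 7 - ((1 + j) + 2) = 7 - (3 + j) = 7 + (-3 - j) = 4 - j)
Y = -81/74 ≈ -1.0946
(188*Y)*t(W(4), z(0, 0)) = (188*(-81/74))*(4 - (-1)*0/3) = -7614*(4 - 1*0)/37 = -7614*(4 + 0)/37 = -7614/37*4 = -30456/37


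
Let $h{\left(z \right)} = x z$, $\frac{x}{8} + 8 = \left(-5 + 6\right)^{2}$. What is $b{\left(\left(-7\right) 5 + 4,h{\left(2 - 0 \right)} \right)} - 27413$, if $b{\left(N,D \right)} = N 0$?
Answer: $-27413$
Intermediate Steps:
$x = -56$ ($x = -64 + 8 \left(-5 + 6\right)^{2} = -64 + 8 \cdot 1^{2} = -64 + 8 \cdot 1 = -64 + 8 = -56$)
$h{\left(z \right)} = - 56 z$
$b{\left(N,D \right)} = 0$
$b{\left(\left(-7\right) 5 + 4,h{\left(2 - 0 \right)} \right)} - 27413 = 0 - 27413 = -27413$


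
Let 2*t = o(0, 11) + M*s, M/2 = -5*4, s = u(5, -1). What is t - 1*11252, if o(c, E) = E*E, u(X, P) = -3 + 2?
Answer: -22343/2 ≈ -11172.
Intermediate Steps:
u(X, P) = -1
o(c, E) = E²
s = -1
M = -40 (M = 2*(-5*4) = 2*(-20) = -40)
t = 161/2 (t = (11² - 40*(-1))/2 = (121 + 40)/2 = (½)*161 = 161/2 ≈ 80.500)
t - 1*11252 = 161/2 - 1*11252 = 161/2 - 11252 = -22343/2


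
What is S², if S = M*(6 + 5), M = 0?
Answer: 0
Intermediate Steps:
S = 0 (S = 0*(6 + 5) = 0*11 = 0)
S² = 0² = 0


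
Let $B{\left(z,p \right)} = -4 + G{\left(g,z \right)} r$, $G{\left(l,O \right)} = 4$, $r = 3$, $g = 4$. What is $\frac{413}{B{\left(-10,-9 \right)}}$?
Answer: $\frac{413}{8} \approx 51.625$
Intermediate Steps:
$B{\left(z,p \right)} = 8$ ($B{\left(z,p \right)} = -4 + 4 \cdot 3 = -4 + 12 = 8$)
$\frac{413}{B{\left(-10,-9 \right)}} = \frac{413}{8}$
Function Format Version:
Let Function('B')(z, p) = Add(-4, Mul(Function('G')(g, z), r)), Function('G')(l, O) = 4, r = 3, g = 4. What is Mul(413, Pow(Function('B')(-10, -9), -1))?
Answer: Rational(413, 8) ≈ 51.625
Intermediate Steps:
Function('B')(z, p) = 8 (Function('B')(z, p) = Add(-4, Mul(4, 3)) = Add(-4, 12) = 8)
Mul(413, Pow(Function('B')(-10, -9), -1)) = Mul(413, Pow(8, -1)) = Mul(413, Rational(1, 8)) = Rational(413, 8)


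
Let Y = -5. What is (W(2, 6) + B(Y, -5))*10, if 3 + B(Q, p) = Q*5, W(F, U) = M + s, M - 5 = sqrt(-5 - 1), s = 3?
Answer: -200 + 10*I*sqrt(6) ≈ -200.0 + 24.495*I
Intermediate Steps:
M = 5 + I*sqrt(6) (M = 5 + sqrt(-5 - 1) = 5 + sqrt(-6) = 5 + I*sqrt(6) ≈ 5.0 + 2.4495*I)
W(F, U) = 8 + I*sqrt(6) (W(F, U) = (5 + I*sqrt(6)) + 3 = 8 + I*sqrt(6))
B(Q, p) = -3 + 5*Q (B(Q, p) = -3 + Q*5 = -3 + 5*Q)
(W(2, 6) + B(Y, -5))*10 = ((8 + I*sqrt(6)) + (-3 + 5*(-5)))*10 = ((8 + I*sqrt(6)) + (-3 - 25))*10 = ((8 + I*sqrt(6)) - 28)*10 = (-20 + I*sqrt(6))*10 = -200 + 10*I*sqrt(6)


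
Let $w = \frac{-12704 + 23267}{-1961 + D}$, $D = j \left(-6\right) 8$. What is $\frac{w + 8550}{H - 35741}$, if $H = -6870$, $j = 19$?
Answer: $- \frac{24553587}{122421403} \approx -0.20057$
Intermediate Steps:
$D = -912$ ($D = 19 \left(-6\right) 8 = \left(-114\right) 8 = -912$)
$w = - \frac{10563}{2873}$ ($w = \frac{-12704 + 23267}{-1961 - 912} = \frac{10563}{-2873} = 10563 \left(- \frac{1}{2873}\right) = - \frac{10563}{2873} \approx -3.6766$)
$\frac{w + 8550}{H - 35741} = \frac{- \frac{10563}{2873} + 8550}{-6870 - 35741} = \frac{24553587}{2873 \left(-42611\right)} = \frac{24553587}{2873} \left(- \frac{1}{42611}\right) = - \frac{24553587}{122421403}$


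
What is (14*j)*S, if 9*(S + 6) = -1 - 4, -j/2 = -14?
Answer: -23128/9 ≈ -2569.8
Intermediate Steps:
j = 28 (j = -2*(-14) = 28)
S = -59/9 (S = -6 + (-1 - 4)/9 = -6 + (1/9)*(-5) = -6 - 5/9 = -59/9 ≈ -6.5556)
(14*j)*S = (14*28)*(-59/9) = 392*(-59/9) = -23128/9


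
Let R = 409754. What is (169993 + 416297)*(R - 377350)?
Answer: 18998141160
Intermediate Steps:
(169993 + 416297)*(R - 377350) = (169993 + 416297)*(409754 - 377350) = 586290*32404 = 18998141160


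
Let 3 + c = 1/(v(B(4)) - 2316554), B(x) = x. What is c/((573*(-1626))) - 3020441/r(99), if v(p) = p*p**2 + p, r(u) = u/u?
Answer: -6518913222171204089/2158265373228 ≈ -3.0204e+6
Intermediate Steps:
r(u) = 1
v(p) = p + p**3 (v(p) = p**3 + p = p + p**3)
c = -6949459/2316486 (c = -3 + 1/((4 + 4**3) - 2316554) = -3 + 1/((4 + 64) - 2316554) = -3 + 1/(68 - 2316554) = -3 + 1/(-2316486) = -3 - 1/2316486 = -6949459/2316486 ≈ -3.0000)
c/((573*(-1626))) - 3020441/r(99) = -6949459/(2316486*(573*(-1626))) - 3020441/1 = -6949459/2316486/(-931698) - 3020441*1 = -6949459/2316486*(-1/931698) - 3020441 = 6949459/2158265373228 - 3020441 = -6518913222171204089/2158265373228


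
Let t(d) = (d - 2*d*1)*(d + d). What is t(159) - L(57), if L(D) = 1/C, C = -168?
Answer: -8494415/168 ≈ -50562.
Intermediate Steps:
t(d) = -2*d² (t(d) = (d - 2*d)*(2*d) = (-d)*(2*d) = -2*d²)
L(D) = -1/168 (L(D) = 1/(-168) = -1/168)
t(159) - L(57) = -2*159² - 1*(-1/168) = -2*25281 + 1/168 = -50562 + 1/168 = -8494415/168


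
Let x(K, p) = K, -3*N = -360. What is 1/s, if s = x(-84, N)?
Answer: -1/84 ≈ -0.011905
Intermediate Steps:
N = 120 (N = -⅓*(-360) = 120)
s = -84
1/s = 1/(-84) = -1/84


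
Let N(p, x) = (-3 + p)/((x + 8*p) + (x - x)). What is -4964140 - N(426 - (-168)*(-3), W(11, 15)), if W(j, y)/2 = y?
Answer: -109211083/22 ≈ -4.9641e+6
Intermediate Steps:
W(j, y) = 2*y
N(p, x) = (-3 + p)/(x + 8*p) (N(p, x) = (-3 + p)/((x + 8*p) + 0) = (-3 + p)/(x + 8*p))
-4964140 - N(426 - (-168)*(-3), W(11, 15)) = -4964140 - (-3 + (426 - (-168)*(-3)))/(2*15 + 8*(426 - (-168)*(-3))) = -4964140 - (-3 + (426 - 1*504))/(30 + 8*(426 - 1*504)) = -4964140 - (-3 + (426 - 504))/(30 + 8*(426 - 504)) = -4964140 - (-3 - 78)/(30 + 8*(-78)) = -4964140 - (-81)/(30 - 624) = -4964140 - (-81)/(-594) = -4964140 - (-1)*(-81)/594 = -4964140 - 1*3/22 = -4964140 - 3/22 = -109211083/22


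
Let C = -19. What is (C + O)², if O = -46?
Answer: 4225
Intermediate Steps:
(C + O)² = (-19 - 46)² = (-65)² = 4225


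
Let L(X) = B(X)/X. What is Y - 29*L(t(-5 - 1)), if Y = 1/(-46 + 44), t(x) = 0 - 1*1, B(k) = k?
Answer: -59/2 ≈ -29.500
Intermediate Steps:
t(x) = -1 (t(x) = 0 - 1 = -1)
L(X) = 1 (L(X) = X/X = 1)
Y = -½ (Y = 1/(-2) = -½ ≈ -0.50000)
Y - 29*L(t(-5 - 1)) = -½ - 29*1 = -½ - 29 = -59/2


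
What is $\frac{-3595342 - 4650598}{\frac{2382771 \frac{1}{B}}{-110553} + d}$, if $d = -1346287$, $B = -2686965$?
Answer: $\frac{204122776023514275}{33326441832311612} \approx 6.1249$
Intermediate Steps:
$\frac{-3595342 - 4650598}{\frac{2382771 \frac{1}{B}}{-110553} + d} = \frac{-3595342 - 4650598}{\frac{2382771 \frac{1}{-2686965}}{-110553} - 1346287} = - \frac{8245940}{2382771 \left(- \frac{1}{2686965}\right) \left(- \frac{1}{110553}\right) - 1346287} = - \frac{8245940}{\left(- \frac{794257}{895655}\right) \left(- \frac{1}{110553}\right) - 1346287} = - \frac{8245940}{\frac{794257}{99017347215} - 1346287} = - \frac{8245940}{- \frac{133305767329246448}{99017347215}} = \left(-8245940\right) \left(- \frac{99017347215}{133305767329246448}\right) = \frac{204122776023514275}{33326441832311612}$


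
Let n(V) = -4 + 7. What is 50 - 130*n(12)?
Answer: -340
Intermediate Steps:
n(V) = 3
50 - 130*n(12) = 50 - 130*3 = 50 - 390 = -340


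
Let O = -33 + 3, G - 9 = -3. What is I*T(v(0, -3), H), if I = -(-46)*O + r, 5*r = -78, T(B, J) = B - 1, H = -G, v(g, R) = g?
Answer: 6978/5 ≈ 1395.6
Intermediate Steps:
G = 6 (G = 9 - 3 = 6)
O = -30
H = -6 (H = -1*6 = -6)
T(B, J) = -1 + B
r = -78/5 (r = (⅕)*(-78) = -78/5 ≈ -15.600)
I = -6978/5 (I = -(-46)*(-30) - 78/5 = -46*30 - 78/5 = -1380 - 78/5 = -6978/5 ≈ -1395.6)
I*T(v(0, -3), H) = -6978*(-1 + 0)/5 = -6978/5*(-1) = 6978/5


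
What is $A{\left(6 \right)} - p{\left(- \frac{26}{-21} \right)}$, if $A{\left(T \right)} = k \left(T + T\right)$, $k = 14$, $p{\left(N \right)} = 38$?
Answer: $130$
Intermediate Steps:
$A{\left(T \right)} = 28 T$ ($A{\left(T \right)} = 14 \left(T + T\right) = 14 \cdot 2 T = 28 T$)
$A{\left(6 \right)} - p{\left(- \frac{26}{-21} \right)} = 28 \cdot 6 - 38 = 168 - 38 = 130$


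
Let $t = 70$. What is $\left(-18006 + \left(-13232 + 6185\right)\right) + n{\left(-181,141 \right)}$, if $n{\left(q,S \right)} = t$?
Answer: $-24983$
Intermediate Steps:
$n{\left(q,S \right)} = 70$
$\left(-18006 + \left(-13232 + 6185\right)\right) + n{\left(-181,141 \right)} = \left(-18006 + \left(-13232 + 6185\right)\right) + 70 = \left(-18006 - 7047\right) + 70 = -25053 + 70 = -24983$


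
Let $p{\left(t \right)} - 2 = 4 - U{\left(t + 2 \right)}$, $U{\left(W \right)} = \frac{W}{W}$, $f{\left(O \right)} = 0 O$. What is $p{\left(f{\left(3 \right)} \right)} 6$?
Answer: $30$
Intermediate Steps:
$f{\left(O \right)} = 0$
$U{\left(W \right)} = 1$
$p{\left(t \right)} = 5$ ($p{\left(t \right)} = 2 + \left(4 - 1\right) = 2 + 3 = 5$)
$p{\left(f{\left(3 \right)} \right)} 6 = 5 \cdot 6 = 30$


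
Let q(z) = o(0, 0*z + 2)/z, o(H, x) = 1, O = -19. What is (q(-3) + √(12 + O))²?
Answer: (-1 + 3*I*√7)²/9 ≈ -6.8889 - 1.7638*I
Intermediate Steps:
q(z) = 1/z
(q(-3) + √(12 + O))² = (1/(-3) + √(12 - 19))² = (-⅓ + √(-7))² = (-⅓ + I*√7)²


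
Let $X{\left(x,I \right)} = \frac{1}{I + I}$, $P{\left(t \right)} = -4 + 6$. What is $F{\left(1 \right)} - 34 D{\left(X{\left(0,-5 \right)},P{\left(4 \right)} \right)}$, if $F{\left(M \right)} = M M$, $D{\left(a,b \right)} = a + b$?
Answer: $- \frac{318}{5} \approx -63.6$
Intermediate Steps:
$P{\left(t \right)} = 2$
$X{\left(x,I \right)} = \frac{1}{2 I}$
$F{\left(M \right)} = M^{2}$
$F{\left(1 \right)} - 34 D{\left(X{\left(0,-5 \right)},P{\left(4 \right)} \right)} = 1^{2} - 34 \left(\frac{1}{2 \left(-5\right)} + 2\right) = 1 - 34 \left(\frac{1}{2} \left(- \frac{1}{5}\right) + 2\right) = 1 - 34 \left(- \frac{1}{10} + 2\right) = 1 - \frac{323}{5} = - \frac{318}{5}$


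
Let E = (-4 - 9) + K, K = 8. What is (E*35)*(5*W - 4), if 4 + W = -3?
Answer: 6825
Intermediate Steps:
W = -7 (W = -4 - 3 = -7)
E = -5 (E = (-4 - 9) + 8 = -13 + 8 = -5)
(E*35)*(5*W - 4) = (-5*35)*(5*(-7) - 4) = -175*(-35 - 4) = -175*(-39) = 6825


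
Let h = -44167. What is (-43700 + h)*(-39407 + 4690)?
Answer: 3050478639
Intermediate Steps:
(-43700 + h)*(-39407 + 4690) = (-43700 - 44167)*(-39407 + 4690) = -87867*(-34717) = 3050478639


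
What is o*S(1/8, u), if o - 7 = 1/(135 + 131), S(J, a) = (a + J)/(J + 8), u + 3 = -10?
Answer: -191889/17290 ≈ -11.098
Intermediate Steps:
u = -13 (u = -3 - 10 = -13)
S(J, a) = (J + a)/(8 + J)
o = 1863/266 (o = 7 + 1/(135 + 131) = 7 + 1/266 = 1863/266 ≈ 7.0038)
o*S(1/8, u) = 1863*((1/8 - 13)/(8 + 1/8))/266 = 1863*((⅛ - 13)/(8 + ⅛))/266 = 1863*(-103/8/(65/8))/266 = 1863*((8/65)*(-103/8))/266 = (1863/266)*(-103/65) = -191889/17290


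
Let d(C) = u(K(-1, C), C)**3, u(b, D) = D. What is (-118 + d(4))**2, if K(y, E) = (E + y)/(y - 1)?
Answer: 2916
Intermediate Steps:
K(y, E) = (E + y)/(-1 + y)
d(C) = C**3
(-118 + d(4))**2 = (-118 + 4**3)**2 = (-118 + 64)**2 = (-54)**2 = 2916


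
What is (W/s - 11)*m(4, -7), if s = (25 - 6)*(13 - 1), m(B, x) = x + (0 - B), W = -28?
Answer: 6974/57 ≈ 122.35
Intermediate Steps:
m(B, x) = x - B
s = 228 (s = 19*12 = 228)
(W/s - 11)*m(4, -7) = (-28/228 - 11)*(-7 - 1*4) = (-28*1/228 - 11)*(-7 - 4) = (-7/57 - 11)*(-11) = -634/57*(-11) = 6974/57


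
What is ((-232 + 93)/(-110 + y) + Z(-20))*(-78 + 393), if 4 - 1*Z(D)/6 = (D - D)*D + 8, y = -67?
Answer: -431445/59 ≈ -7312.6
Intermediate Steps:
Z(D) = -24 (Z(D) = 24 - 6*((D - D)*D + 8) = 24 - 6*(0*D + 8) = 24 - 6*(0 + 8) = 24 - 6*8 = 24 - 48 = -24)
((-232 + 93)/(-110 + y) + Z(-20))*(-78 + 393) = ((-232 + 93)/(-110 - 67) - 24)*(-78 + 393) = (-139/(-177) - 24)*315 = (-139*(-1/177) - 24)*315 = (139/177 - 24)*315 = -4109/177*315 = -431445/59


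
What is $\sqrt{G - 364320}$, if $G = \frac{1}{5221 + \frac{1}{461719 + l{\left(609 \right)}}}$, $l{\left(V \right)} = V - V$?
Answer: $\frac{i \sqrt{21171220363653910678069}}{241063490} \approx 603.59 i$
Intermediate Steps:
$l{\left(V \right)} = 0$
$G = \frac{461719}{2410634900}$ ($G = \frac{1}{5221 + \frac{1}{461719 + 0}} = \frac{1}{5221 + \frac{1}{461719}} = \frac{1}{\frac{2410634900}{461719}} = \frac{461719}{2410634900} \approx 0.00019153$)
$\sqrt{G - 364320} = \sqrt{\frac{461719}{2410634900} - 364320} = \sqrt{- \frac{878242506306281}{2410634900}} = \frac{i \sqrt{21171220363653910678069}}{241063490}$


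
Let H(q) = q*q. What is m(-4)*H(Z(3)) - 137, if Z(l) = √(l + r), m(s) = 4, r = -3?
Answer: -137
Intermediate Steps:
Z(l) = √(-3 + l) (Z(l) = √(l - 3) = √(-3 + l))
H(q) = q²
m(-4)*H(Z(3)) - 137 = 4*(√(-3 + 3))² - 137 = 4*(√0)² - 137 = 4*0² - 137 = 4*0 - 137 = 0 - 137 = -137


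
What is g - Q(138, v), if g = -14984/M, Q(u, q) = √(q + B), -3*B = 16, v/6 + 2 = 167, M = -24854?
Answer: 7492/12427 - √8862/3 ≈ -30.777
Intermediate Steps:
v = 990 (v = -12 + 6*167 = -12 + 1002 = 990)
B = -16/3 (B = -⅓*16 = -16/3 ≈ -5.3333)
Q(u, q) = √(-16/3 + q) (Q(u, q) = √(q - 16/3) = √(-16/3 + q))
g = 7492/12427 (g = -14984/(-24854) = -14984*(-1/24854) = 7492/12427 ≈ 0.60288)
g - Q(138, v) = 7492/12427 - √(-48 + 9*990)/3 = 7492/12427 - √(-48 + 8910)/3 = 7492/12427 - √8862/3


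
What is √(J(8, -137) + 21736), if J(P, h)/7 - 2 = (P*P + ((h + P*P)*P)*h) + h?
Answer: √581295 ≈ 762.43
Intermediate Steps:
J(P, h) = 14 + 7*h + 7*P² + 7*P*h*(h + P²) (J(P, h) = 14 + 7*((P*P + ((h + P*P)*P)*h) + h) = 14 + 7*((P² + ((h + P²)*P)*h) + h) = 14 + 7*((P² + (P*(h + P²))*h) + h) = 14 + 7*((P² + P*h*(h + P²)) + h) = 14 + 7*(h + P² + P*h*(h + P²)) = 14 + (7*h + 7*P² + 7*P*h*(h + P²)) = 14 + 7*h + 7*P² + 7*P*h*(h + P²))
√(J(8, -137) + 21736) = √((14 + 7*(-137) + 7*8² + 7*8*(-137)² + 7*(-137)*8³) + 21736) = √((14 - 959 + 7*64 + 7*8*18769 + 7*(-137)*512) + 21736) = √((14 - 959 + 448 + 1051064 - 491008) + 21736) = √(559559 + 21736) = √581295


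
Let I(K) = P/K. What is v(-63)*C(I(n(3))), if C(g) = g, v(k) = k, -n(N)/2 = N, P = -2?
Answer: -21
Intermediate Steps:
n(N) = -2*N
I(K) = -2/K
v(-63)*C(I(n(3))) = -(-126)/((-2*3)) = -(-126)/(-6) = -(-126)*(-1)/6 = -63*⅓ = -21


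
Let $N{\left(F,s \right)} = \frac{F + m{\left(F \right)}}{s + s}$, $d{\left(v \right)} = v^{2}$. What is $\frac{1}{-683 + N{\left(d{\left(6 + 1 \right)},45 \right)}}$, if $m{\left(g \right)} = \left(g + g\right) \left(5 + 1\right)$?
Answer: $- \frac{90}{60833} \approx -0.0014795$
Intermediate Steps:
$m{\left(g \right)} = 12 g$ ($m{\left(g \right)} = 2 g 6 = 12 g$)
$N{\left(F,s \right)} = \frac{13 F}{2 s}$ ($N{\left(F,s \right)} = \frac{F + 12 F}{s + s} = \frac{13 F}{2 s}$)
$\frac{1}{-683 + N{\left(d{\left(6 + 1 \right)},45 \right)}} = \frac{1}{-683 + \frac{13 \left(6 + 1\right)^{2}}{2 \cdot 45}} = \frac{1}{-683 + \frac{13}{2} \cdot 7^{2} \cdot \frac{1}{45}} = \frac{1}{-683 + \frac{13}{2} \cdot 49 \cdot \frac{1}{45}} = \frac{1}{-683 + \frac{637}{90}} = \frac{1}{- \frac{60833}{90}} = - \frac{90}{60833}$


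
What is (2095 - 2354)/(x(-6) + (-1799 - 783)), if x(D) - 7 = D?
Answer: 259/2581 ≈ 0.10035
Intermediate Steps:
x(D) = 7 + D
(2095 - 2354)/(x(-6) + (-1799 - 783)) = (2095 - 2354)/((7 - 6) + (-1799 - 783)) = -259/(1 - 2582) = -259/(-2581) = -259*(-1/2581) = 259/2581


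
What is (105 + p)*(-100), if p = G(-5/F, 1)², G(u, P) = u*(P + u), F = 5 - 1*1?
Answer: -672625/64 ≈ -10510.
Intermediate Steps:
F = 4 (F = 5 - 1 = 4)
p = 25/256 (p = ((-5/4)*(1 - 5/4))² = ((-5*¼)*(1 - 5*¼))² = (-5*(1 - 5/4)/4)² = (-5/4*(-¼))² = (5/16)² = 25/256 ≈ 0.097656)
(105 + p)*(-100) = (105 + 25/256)*(-100) = (26905/256)*(-100) = -672625/64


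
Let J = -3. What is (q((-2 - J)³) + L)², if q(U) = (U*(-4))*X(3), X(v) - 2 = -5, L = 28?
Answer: 1600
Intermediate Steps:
X(v) = -3 (X(v) = 2 - 5 = -3)
q(U) = 12*U (q(U) = (U*(-4))*(-3) = -4*U*(-3) = 12*U)
(q((-2 - J)³) + L)² = (12*(-2 - 1*(-3))³ + 28)² = (12*(-2 + 3)³ + 28)² = (12*1³ + 28)² = (12*1 + 28)² = (12 + 28)² = 40² = 1600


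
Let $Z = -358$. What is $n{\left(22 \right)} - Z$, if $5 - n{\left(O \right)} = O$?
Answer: $341$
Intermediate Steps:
$n{\left(O \right)} = 5 - O$
$n{\left(22 \right)} - Z = \left(5 - 22\right) - -358 = \left(5 - 22\right) + 358 = -17 + 358 = 341$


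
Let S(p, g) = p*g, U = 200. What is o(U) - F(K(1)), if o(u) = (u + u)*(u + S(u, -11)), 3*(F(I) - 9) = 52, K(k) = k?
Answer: -2400079/3 ≈ -8.0003e+5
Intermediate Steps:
F(I) = 79/3 (F(I) = 9 + (⅓)*52 = 9 + 52/3 = 79/3)
S(p, g) = g*p
o(u) = -20*u² (o(u) = (u + u)*(u - 11*u) = (2*u)*(-10*u) = -20*u²)
o(U) - F(K(1)) = -20*200² - 1*79/3 = -20*40000 - 79/3 = -800000 - 79/3 = -2400079/3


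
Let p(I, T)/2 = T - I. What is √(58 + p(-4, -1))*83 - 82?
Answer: 582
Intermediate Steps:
p(I, T) = -2*I + 2*T (p(I, T) = 2*(T - I) = -2*I + 2*T)
√(58 + p(-4, -1))*83 - 82 = √(58 + (-2*(-4) + 2*(-1)))*83 - 82 = √(58 + (8 - 2))*83 - 82 = √(58 + 6)*83 - 82 = √64*83 - 82 = 8*83 - 82 = 664 - 82 = 582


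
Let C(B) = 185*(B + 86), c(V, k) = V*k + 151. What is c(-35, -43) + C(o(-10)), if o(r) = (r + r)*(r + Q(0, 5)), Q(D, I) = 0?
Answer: 54566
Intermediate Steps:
c(V, k) = 151 + V*k
o(r) = 2*r**2 (o(r) = (r + r)*(r + 0) = (2*r)*r = 2*r**2)
C(B) = 15910 + 185*B (C(B) = 185*(86 + B) = 15910 + 185*B)
c(-35, -43) + C(o(-10)) = (151 - 35*(-43)) + (15910 + 185*(2*(-10)**2)) = (151 + 1505) + (15910 + 185*(2*100)) = 1656 + (15910 + 185*200) = 1656 + (15910 + 37000) = 1656 + 52910 = 54566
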